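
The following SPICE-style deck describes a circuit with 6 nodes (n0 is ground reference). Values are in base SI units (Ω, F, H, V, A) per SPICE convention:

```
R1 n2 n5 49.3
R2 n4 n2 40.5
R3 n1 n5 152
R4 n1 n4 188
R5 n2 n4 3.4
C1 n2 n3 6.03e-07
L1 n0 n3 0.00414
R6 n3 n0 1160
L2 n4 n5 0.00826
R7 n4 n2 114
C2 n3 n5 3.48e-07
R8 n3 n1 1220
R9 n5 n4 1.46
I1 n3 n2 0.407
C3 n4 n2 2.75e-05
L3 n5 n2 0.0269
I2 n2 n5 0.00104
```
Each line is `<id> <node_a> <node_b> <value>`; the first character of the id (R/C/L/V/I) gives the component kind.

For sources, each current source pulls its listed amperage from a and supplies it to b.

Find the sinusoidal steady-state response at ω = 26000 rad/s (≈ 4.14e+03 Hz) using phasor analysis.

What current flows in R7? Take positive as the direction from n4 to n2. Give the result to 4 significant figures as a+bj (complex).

Apply KCL at each of the 5 non-ground nodes and solve the resulting linear system.
Node n1: branches {R3, R4, R8} → V_1 = 0.3975-15.29j
Node n2: branches {R1, R2, R5, C1, R7, I1, C3, L3, I2} → V_2 = 0.6072-16.51j
Node n3: branches {C1, L1, R6, C2, R8, I1} → V_3 = 0.000+0.000j
Node n4: branches {R2, R4, R5, L2, R7, R9, C3} → V_4 = 0.5388-16.34j
Node n5: branches {R1, R3, L2, C2, R9, L3, I2} → V_5 = 0.3328-16.34j

-0.0006004+0.001465j A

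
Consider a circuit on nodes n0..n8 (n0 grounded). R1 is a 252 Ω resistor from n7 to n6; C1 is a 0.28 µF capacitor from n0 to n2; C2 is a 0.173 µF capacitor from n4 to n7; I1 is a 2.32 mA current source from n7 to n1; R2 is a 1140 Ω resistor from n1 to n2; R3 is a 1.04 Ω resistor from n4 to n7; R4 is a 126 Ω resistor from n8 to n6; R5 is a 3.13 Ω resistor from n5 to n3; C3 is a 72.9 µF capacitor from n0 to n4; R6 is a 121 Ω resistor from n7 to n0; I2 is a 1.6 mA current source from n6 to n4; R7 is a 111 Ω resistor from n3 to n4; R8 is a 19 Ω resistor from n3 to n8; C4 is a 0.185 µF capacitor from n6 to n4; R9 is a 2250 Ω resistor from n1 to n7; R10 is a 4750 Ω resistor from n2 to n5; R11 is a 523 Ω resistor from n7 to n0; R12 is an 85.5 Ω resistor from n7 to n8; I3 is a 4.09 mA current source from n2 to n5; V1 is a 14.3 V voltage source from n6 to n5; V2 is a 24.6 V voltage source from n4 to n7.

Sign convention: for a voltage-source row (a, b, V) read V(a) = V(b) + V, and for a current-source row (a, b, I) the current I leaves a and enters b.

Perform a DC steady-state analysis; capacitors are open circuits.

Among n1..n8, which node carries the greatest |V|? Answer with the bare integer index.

4

Element admittances at DC:
  Y(R1) = 0.003968 S between n7,n6
  Y(C1) = 0.000 S between n0,n2
  Y(C2) = 0.000 S between n4,n7
  I1: injects 0.00232 A into n1 (from n7)
  Y(R2) = 0.0008772 S between n1,n2
  Y(R3) = 0.9615 S between n4,n7
  Y(R4) = 0.007937 S between n8,n6
  Y(R5) = 0.3195 S between n5,n3
  Y(C3) = 0.000 S between n0,n4
  Y(R6) = 0.008264 S between n7,n0
  I2: injects 0.0016 A into n4 (from n6)
  Y(R7) = 0.009009 S between n3,n4
  Y(R8) = 0.05263 S between n3,n8
  Y(C4) = 0.000 S between n6,n4
  Y(R9) = 0.0004444 S between n1,n7
  Y(R10) = 0.0002105 S between n2,n5
  Y(R11) = 0.001912 S between n7,n0
  Y(R12) = 0.01170 S between n7,n8
  I3: injects 0.00409 A into n5 (from n2)
  V1: constraint V(n6)−V(n5) = 14.3
  V2: constraint V(n4)−V(n7) = 24.6
Assemble and solve the 10×10 MNA system:
  V(n1)=0.06981  V(n2)=-2.540  V(n3)=6.595  V(n4)=24.60  V(n5)=6.015  V(n6)=20.32  V(n7)=0.000  V(n8)=7.035
  i(V1)=-0.1876  i(V2)=-23.81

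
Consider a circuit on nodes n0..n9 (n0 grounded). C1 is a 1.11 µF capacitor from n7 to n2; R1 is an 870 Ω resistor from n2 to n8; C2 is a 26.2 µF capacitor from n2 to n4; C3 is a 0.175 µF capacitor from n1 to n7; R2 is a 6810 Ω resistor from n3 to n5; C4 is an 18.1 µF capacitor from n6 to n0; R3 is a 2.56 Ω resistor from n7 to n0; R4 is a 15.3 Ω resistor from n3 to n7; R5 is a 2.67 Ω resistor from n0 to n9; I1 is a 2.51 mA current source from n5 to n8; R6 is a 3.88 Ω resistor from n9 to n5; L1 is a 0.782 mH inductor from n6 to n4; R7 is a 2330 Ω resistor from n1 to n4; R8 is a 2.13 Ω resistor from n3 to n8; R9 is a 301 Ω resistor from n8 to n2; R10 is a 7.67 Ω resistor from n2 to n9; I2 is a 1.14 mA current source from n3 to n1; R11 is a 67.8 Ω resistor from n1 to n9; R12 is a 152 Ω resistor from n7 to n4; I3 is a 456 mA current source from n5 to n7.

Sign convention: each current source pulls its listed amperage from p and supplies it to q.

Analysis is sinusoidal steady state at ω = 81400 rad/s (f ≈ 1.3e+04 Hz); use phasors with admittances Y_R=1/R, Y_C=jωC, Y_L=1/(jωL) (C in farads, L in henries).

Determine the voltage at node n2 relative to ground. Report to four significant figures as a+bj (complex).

-0.1904+0.8454j V

Apply KCL at each of the 9 non-ground nodes and solve the resulting linear system.
Node n1: branches {C3, R7, I2, R11} → V_1 = 0.2021+0.8626j
Node n2: branches {C1, R1, C2, R9, R10} → V_2 = -0.1904+0.8454j
Node n3: branches {R2, R4, R8, I2} → V_3 = 0.7967-0.1653j
Node n4: branches {C2, L1, R7, R12} → V_4 = -0.1952+0.8484j
Node n5: branches {R2, I1, R6, I3} → V_5 = -2.700+0.2362j
Node n6: branches {C4, L1} → V_6 = 0.002104-0.009143j
Node n7: branches {C1, C3, R3, R4, R12, I3} → V_7 = 0.8508-0.2347j
Node n8: branches {R1, I1, R8, R9} → V_8 = 0.7927-0.1557j
Node n9: branches {R5, R6, R10, R11} → V_9 = -0.9234+0.2365j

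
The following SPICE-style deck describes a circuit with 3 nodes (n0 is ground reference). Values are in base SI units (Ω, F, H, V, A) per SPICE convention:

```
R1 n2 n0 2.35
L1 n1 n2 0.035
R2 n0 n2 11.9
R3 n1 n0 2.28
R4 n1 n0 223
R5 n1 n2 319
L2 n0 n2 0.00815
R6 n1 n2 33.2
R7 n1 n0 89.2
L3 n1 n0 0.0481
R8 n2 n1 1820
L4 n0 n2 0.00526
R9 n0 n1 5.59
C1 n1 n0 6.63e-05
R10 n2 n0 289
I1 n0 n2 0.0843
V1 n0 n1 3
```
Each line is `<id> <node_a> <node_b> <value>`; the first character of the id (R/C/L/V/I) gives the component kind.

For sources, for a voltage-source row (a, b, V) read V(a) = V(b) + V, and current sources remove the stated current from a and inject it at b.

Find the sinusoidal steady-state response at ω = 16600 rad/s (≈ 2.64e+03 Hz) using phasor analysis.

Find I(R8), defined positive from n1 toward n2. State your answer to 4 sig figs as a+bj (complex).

-0.001631-4.535e-06j A

Apply KCL at each of the 2 non-ground nodes and solve the resulting linear system.
Node n1: branches {L1, R3, R4, R5, R6, R7, L3, R8, R9, C1, V1} → V_1 = -3.000+0.000j
Node n2: branches {R1, L1, R2, R5, L2, R6, R8, L4, R10, I1} → V_2 = -0.03161+0.008254j
Source currents: i(V1)=-2.000-3.293j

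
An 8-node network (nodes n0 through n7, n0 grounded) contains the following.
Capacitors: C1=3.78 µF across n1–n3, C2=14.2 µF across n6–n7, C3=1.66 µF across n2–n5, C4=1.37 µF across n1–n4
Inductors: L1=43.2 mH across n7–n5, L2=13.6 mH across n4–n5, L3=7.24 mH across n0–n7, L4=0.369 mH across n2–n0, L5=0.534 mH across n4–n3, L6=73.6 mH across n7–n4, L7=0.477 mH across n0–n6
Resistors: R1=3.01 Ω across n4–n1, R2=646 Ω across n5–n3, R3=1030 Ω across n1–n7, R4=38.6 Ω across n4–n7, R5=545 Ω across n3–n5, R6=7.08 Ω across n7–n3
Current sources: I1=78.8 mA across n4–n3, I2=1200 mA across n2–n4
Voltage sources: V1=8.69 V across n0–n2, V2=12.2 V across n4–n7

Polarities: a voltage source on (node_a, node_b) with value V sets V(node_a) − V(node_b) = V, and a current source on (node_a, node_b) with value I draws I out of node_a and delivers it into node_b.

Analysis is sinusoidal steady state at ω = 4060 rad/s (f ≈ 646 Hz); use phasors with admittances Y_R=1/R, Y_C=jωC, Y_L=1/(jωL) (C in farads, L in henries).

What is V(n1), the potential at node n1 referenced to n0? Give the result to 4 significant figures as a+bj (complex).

Element admittances at ω=4060 rad/s:
  Y(C1) = 0.000+0.01535j S between n1,n3
  Y(L1) = 0.000-0.005702j S between n7,n5
  Y(L2) = 0.000-0.01811j S between n4,n5
  Y(R1) = 0.3322+0.000j S between n4,n1
  Y(R2) = 0.001548+0.000j S between n5,n3
  Y(L3) = 0.000-0.03402j S between n0,n7
  Y(C2) = 0.000+0.05765j S between n6,n7
  Y(R3) = 0.0009709+0.000j S between n1,n7
  Y(C3) = 0.000+0.006740j S between n2,n5
  Y(R4) = 0.02591+0.000j S between n4,n7
  Y(R5) = 0.001835+0.000j S between n3,n5
  I1: injects 0.0788 A into n3 (from n4)
  Y(L4) = 0.000-0.6675j S between n2,n0
  Y(L5) = 0.000-0.4612j S between n4,n3
  Y(C4) = 0.000+0.005562j S between n1,n4
  I2: injects 1.2 A into n4 (from n2)
  Y(L6) = 0.000-0.003347j S between n7,n4
  Y(R6) = 0.1412+0.000j S between n7,n3
  Y(L7) = 0.000-0.5164j S between n0,n6
  V1: constraint V(n0)−V(n2) = 8.69
  V2: constraint V(n4)−V(n7) = 12.2
Assemble and solve the 9×9 MNA system:
  V(n1)=8.412-29.78j  V(n2)=-8.690+0.000j  V(n3)=7.297-33.08j  V(n4)=8.297-29.73j  V(n5)=9.193-41.84j  V(n6)=0.4906+3.737j  V(n7)=-3.903-29.73j
  i(V1)=0.9180+5.680j  i(V2)=-0.9229+0.4689j

8.412-29.78j V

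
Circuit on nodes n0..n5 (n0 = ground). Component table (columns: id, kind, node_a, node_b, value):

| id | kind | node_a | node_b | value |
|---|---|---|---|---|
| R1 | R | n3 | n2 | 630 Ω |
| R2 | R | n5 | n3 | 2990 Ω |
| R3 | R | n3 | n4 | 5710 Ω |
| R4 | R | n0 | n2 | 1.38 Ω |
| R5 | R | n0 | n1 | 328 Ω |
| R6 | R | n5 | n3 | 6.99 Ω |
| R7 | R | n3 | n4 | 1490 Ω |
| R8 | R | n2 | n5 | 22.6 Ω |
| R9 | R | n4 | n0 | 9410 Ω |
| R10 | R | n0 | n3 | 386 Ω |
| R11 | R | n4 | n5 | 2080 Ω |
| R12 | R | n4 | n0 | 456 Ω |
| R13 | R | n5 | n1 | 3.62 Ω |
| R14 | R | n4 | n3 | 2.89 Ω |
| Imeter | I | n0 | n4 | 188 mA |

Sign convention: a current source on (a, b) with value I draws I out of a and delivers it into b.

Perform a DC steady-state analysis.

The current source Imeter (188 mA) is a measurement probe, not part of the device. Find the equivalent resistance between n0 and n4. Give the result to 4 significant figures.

R_eq = 27.25 Ω

Element admittances at DC:
  Y(R1) = 0.001587 S between n3,n2
  Y(R2) = 0.0003344 S between n5,n3
  Y(R3) = 0.0001751 S between n3,n4
  Y(R4) = 0.7246 S between n0,n2
  Y(R5) = 0.003049 S between n0,n1
  Y(R6) = 0.1431 S between n5,n3
  Y(R7) = 0.0006711 S between n3,n4
  Y(R8) = 0.04425 S between n2,n5
  Y(R9) = 0.0001063 S between n4,n0
  Y(R10) = 0.002591 S between n0,n3
  Y(R11) = 0.0004808 S between n4,n5
  Y(R12) = 0.002193 S between n4,n0
  Y(R13) = 0.2762 S between n5,n1
  Y(R14) = 0.3460 S between n4,n3
  Imeter: injects 0.188 A into n4 (from n0)
Assemble and solve the 5×5 MNA system:
  V(n1)=3.487  V(n2)=0.2120  V(n3)=4.617  V(n4)=5.123  V(n5)=3.526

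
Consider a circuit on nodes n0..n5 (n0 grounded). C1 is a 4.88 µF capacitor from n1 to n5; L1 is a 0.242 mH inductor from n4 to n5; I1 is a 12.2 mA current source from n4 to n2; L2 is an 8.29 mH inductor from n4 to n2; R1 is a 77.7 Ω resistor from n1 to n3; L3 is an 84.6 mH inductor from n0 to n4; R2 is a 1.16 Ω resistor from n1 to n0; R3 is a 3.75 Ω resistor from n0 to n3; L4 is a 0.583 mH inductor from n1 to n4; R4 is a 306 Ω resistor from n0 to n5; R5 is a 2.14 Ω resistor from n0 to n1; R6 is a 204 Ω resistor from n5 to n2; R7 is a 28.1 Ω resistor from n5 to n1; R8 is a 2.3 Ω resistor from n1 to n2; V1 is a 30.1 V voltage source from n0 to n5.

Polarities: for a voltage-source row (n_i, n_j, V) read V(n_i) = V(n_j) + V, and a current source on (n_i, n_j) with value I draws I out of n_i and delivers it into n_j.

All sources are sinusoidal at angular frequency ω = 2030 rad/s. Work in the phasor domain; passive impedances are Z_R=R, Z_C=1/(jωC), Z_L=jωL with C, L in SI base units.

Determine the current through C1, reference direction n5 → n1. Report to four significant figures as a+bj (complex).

0.1068-0.2413j A

MNA unknowns: 5 node voltages V₁..V_5 plus 1 source current (V1)
C1: Y=0.000+0.009906j on G[1,5]
L1: Y=0.000-2.036j on G[4,5]
I1: z[4]−=0.0122, z[2]+=0.0122
L2: Y=0.000-0.05942j on G[4,2]
R1: Y=0.01287+0.000j on G[1,3]
L3: Y=0.000-0.005823j on G[0,4]
R2: Y=0.8621+0.000j on G[1,0]
R3: Y=0.2667+0.000j on G[0,3]
L4: Y=0.000-0.8450j on G[1,4]
R4: Y=0.003268+0.000j on G[0,5]
R5: Y=0.4673+0.000j on G[0,1]
R6: Y=0.004902+0.000j on G[5,2]
R7: Y=0.03559+0.000j on G[5,1]
R8: Y=0.4348+0.000j on G[1,2]
V1: row V0−V5=30.1, i_V1 at 0,5
solve → V1=-5.740+10.78j, V2=-7.252+12.73j, V3=-0.2643+0.4963j, V4=-22.59+3.345j, V5=-30.10+0.000j
aux → i_V1=-7.780+14.60j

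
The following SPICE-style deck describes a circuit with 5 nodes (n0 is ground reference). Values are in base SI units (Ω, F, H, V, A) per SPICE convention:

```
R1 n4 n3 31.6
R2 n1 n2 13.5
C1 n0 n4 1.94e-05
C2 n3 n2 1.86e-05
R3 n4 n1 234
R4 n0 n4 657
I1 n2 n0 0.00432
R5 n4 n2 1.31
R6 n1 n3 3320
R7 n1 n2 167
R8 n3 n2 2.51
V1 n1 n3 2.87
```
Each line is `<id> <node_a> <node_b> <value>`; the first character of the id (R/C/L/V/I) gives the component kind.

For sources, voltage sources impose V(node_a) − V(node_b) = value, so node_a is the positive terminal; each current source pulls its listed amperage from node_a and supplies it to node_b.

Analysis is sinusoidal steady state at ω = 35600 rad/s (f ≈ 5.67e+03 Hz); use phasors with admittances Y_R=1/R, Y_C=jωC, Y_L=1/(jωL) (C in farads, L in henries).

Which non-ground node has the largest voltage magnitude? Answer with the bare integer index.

MNA unknowns: 4 node voltages V₁..V_4 plus 1 source current (V1)
R1: Y=0.03165+0.000j on G[4,3]
R2: Y=0.07407+0.000j on G[1,2]
C1: Y=0.000+0.6906j on G[0,4]
C2: Y=0.000+0.6622j on G[3,2]
R3: Y=0.004274+0.000j on G[4,1]
R4: Y=0.001522+0.000j on G[0,4]
I1: z[2]−=0.00432, z[0]+=0.00432
R5: Y=0.7634+0.000j on G[4,2]
R6: Y=0.0003012+0.000j on G[1,3]
R7: Y=0.005988+0.000j on G[1,2]
R8: Y=0.3984+0.000j on G[3,2]
V1: row V1−V3=2.87, i_V1 at 1,3
solve → V1=2.681+0.2238j, V2=-0.01284-0.003982j, V3=-0.1892+0.2238j, V4=-1.379e-05+0.006255j
aux → i_V1=-0.2280-0.01917j

1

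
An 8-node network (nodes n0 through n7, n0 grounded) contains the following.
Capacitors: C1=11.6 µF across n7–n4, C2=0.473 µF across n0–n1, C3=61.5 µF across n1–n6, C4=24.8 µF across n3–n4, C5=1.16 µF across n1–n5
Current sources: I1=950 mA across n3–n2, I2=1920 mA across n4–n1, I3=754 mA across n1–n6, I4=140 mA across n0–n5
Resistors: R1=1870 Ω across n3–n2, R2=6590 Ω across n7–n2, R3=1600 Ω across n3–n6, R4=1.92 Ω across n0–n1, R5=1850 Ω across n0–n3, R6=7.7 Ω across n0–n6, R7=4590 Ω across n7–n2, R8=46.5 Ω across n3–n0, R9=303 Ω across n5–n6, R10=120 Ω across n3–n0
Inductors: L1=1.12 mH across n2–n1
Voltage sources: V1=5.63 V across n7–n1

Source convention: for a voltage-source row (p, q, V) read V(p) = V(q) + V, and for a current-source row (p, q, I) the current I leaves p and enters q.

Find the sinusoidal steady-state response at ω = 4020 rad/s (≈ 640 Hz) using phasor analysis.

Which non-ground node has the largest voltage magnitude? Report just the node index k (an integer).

Element admittances at ω=4020 rad/s:
  Y(C1) = 0.000+0.04663j S between n7,n4
  Y(C2) = 0.000+0.001901j S between n0,n1
  I1: injects 0.95 A into n2 (from n3)
  I2: injects 1.92 A into n1 (from n4)
  Y(R1) = 0.0005348+0.000j S between n3,n2
  Y(R2) = 0.0001517+0.000j S between n7,n2
  I3: injects 0.754 A into n6 (from n1)
  Y(C3) = 0.000+0.2472j S between n1,n6
  Y(R3) = 0.0006250+0.000j S between n3,n6
  I4: injects 0.14 A into n5 (from n0)
  Y(L1) = 0.000-0.2221j S between n2,n1
  Y(R4) = 0.5208+0.000j S between n0,n1
  Y(C4) = 0.000+0.09970j S between n3,n4
  Y(R5) = 0.0005405+0.000j S between n0,n3
  Y(R6) = 0.1299+0.000j S between n0,n6
  Y(R7) = 0.0002179+0.000j S between n7,n2
  Y(R8) = 0.02151+0.000j S between n3,n0
  Y(C5) = 0.000+0.004663j S between n1,n5
  Y(R9) = 0.003300+0.000j S between n5,n6
  Y(R10) = 0.008333+0.000j S between n3,n0
  V1: constraint V(n7)−V(n1) = 5.63
Assemble and solve the 8×8 MNA system:
  V(n1)=1.375-1.476j  V(n2)=1.296+2.732j  V(n3)=-31.24+38.51j  V(n4)=-19.05+38.89j  V(n5)=15.25-22.72j  V(n6)=2.851-3.108j  V(n7)=7.005-1.476j
  i(V1)=-1.884-1.213j

3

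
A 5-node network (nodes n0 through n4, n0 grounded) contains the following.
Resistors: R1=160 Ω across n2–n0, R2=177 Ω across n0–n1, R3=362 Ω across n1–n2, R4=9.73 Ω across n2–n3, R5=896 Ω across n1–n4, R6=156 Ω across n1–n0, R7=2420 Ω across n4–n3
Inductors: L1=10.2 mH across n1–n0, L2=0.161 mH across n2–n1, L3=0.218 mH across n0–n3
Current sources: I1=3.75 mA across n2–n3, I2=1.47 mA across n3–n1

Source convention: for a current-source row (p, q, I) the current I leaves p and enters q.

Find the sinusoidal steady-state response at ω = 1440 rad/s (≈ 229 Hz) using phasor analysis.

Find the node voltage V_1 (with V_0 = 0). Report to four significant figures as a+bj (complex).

MNA unknowns: 4 node voltages V₁..V_4
R1: Y=0.006250+0.000j on G[2,0]
L1: Y=0.000-0.06808j on G[1,0]
R2: Y=0.005650+0.000j on G[0,1]
R3: Y=0.002762+0.000j on G[1,2]
L2: Y=0.000-4.313j on G[2,1]
L3: Y=0.000-3.186j on G[0,3]
R4: Y=0.1028+0.000j on G[2,3]
R5: Y=0.001116+0.000j on G[1,4]
R6: Y=0.006410+0.000j on G[1,0]
R7: Y=0.0004132+0.000j on G[4,3]
I1: z[2]−=0.00375, z[3]+=0.00375
I2: z[3]−=0.00147, z[1]+=0.00147
solve → V1=-0.01426-0.007346j, V2=-0.01446-0.007844j, V3=0.0002615+0.0002394j, V4=-0.01033-0.005297j

-0.01426-0.007346j V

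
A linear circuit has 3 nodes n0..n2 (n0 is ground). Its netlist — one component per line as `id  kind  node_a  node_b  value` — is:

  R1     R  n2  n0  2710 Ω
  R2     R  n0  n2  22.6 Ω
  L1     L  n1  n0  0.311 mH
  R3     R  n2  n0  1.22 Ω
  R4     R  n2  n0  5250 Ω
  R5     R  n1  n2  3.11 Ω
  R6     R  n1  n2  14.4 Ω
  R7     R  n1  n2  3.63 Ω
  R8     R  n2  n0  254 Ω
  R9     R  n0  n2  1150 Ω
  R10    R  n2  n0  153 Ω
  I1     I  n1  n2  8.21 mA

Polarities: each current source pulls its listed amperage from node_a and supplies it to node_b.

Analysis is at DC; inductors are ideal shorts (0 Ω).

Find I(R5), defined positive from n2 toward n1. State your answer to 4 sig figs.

0.001712 A

Apply KCL at each of the 2 non-ground nodes and solve the resulting linear system.
Node n1: branches {L1, R5, R6, R7, I1} → V_1 = 0.000
Node n2: branches {R1, R2, R3, R4, R5, R6, R7, R8, R9, R10, I1} → V_2 = 0.005323
Source currents: i(L1)=-0.004662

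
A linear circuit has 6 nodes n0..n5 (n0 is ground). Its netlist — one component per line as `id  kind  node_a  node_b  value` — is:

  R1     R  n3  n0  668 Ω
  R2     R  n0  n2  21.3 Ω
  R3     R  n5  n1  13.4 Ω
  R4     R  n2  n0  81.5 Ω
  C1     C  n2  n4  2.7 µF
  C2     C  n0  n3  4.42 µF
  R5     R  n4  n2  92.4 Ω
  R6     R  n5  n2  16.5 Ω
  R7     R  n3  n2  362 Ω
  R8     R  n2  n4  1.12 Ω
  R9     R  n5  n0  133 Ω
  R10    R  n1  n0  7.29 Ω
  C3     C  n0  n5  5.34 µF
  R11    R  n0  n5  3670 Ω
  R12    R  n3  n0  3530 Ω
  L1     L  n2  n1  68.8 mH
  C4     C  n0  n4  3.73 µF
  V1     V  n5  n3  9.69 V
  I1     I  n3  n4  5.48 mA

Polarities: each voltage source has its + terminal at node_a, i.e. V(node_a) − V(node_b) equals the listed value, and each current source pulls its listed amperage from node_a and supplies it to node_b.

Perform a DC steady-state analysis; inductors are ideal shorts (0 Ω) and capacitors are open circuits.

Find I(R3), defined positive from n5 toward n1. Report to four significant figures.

0.01914 A

Apply KCL at each of the 5 non-ground nodes and solve the resulting linear system.
Node n1: branches {R3, R10, L1} → V_1 = 0.07184
Node n2: branches {R2, R4, C1, R5, R6, R7, R8, L1} → V_2 = 0.07184
Node n3: branches {R1, C2, R7, R12, V1, I1} → V_3 = -9.362
Node n4: branches {C1, R5, R8, C4, I1} → V_4 = 0.07790
Node n5: branches {R3, R6, R9, C3, R11, V1} → V_5 = 0.3283
Source currents: i(L1)=-0.009288, i(V1)=-0.03725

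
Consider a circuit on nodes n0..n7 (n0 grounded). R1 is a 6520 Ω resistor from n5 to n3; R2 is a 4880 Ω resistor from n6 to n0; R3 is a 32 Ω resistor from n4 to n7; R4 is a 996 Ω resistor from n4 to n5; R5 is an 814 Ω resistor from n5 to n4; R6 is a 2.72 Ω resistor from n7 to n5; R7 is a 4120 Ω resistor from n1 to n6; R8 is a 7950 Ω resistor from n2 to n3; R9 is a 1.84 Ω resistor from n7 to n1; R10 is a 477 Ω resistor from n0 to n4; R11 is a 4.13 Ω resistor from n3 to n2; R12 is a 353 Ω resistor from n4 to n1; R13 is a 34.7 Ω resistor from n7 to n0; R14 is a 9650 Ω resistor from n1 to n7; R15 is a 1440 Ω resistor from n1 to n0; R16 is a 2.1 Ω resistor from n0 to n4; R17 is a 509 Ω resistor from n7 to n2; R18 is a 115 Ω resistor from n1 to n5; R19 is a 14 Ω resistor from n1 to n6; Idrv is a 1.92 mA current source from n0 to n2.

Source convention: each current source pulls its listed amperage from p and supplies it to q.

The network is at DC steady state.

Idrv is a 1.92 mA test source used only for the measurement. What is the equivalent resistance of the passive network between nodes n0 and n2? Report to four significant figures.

R_eq = 487.9 Ω

Element admittances at DC:
  Y(R1) = 0.0001534 S between n5,n3
  Y(R2) = 0.0002049 S between n6,n0
  Y(R3) = 0.03125 S between n4,n7
  Y(R4) = 0.001004 S between n4,n5
  Y(R5) = 0.001229 S between n5,n4
  Y(R6) = 0.3676 S between n7,n5
  Y(R7) = 0.0002427 S between n1,n6
  Y(R8) = 0.0001258 S between n2,n3
  Y(R9) = 0.5435 S between n7,n1
  Y(R10) = 0.002096 S between n0,n4
  Y(R11) = 0.2421 S between n3,n2
  Y(R12) = 0.002833 S between n4,n1
  Y(R13) = 0.02882 S between n7,n0
  Y(R14) = 0.0001036 S between n1,n7
  Y(R15) = 0.0006944 S between n1,n0
  Y(R16) = 0.4762 S between n0,n4
  Y(R17) = 0.001965 S between n7,n2
  Y(R18) = 0.008696 S between n1,n5
  Y(R19) = 0.07143 S between n1,n6
  Idrv: injects 0.00192 A into n2 (from n0)
Assemble and solve the 7×7 MNA system:
  V(n1)=0.03007  V(n2)=0.9368  V(n3)=0.9362  V(n4)=0.002135  V(n5)=0.03045  V(n6)=0.02998  V(n7)=0.03025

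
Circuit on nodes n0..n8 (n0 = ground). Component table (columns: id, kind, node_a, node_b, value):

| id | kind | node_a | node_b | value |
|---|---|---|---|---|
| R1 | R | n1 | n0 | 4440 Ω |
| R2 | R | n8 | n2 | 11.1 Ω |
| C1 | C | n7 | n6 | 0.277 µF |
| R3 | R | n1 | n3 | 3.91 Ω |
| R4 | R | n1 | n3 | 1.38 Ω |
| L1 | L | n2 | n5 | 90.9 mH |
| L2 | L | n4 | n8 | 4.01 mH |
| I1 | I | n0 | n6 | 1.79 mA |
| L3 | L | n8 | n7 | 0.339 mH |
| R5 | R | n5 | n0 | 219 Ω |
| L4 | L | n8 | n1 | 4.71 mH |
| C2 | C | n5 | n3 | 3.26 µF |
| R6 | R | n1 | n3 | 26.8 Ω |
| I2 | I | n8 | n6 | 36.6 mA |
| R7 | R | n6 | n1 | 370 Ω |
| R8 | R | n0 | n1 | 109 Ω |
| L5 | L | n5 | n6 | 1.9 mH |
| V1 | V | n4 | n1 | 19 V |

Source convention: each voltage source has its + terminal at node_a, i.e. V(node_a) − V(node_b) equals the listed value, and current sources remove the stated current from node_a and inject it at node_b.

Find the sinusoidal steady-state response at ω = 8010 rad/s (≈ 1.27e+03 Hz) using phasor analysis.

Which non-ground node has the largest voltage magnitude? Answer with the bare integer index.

4

MNA unknowns: 8 node voltages V₁..V_8 plus 1 source current (V1)
R1: Y=0.0002252+0.000j on G[1,0]
R2: Y=0.09009+0.000j on G[8,2]
C1: Y=0.000+0.002219j on G[7,6]
R3: Y=0.2558+0.000j on G[1,3]
R4: Y=0.7246+0.000j on G[1,3]
L1: Y=0.000-0.001373j on G[2,5]
L2: Y=0.000-0.03113j on G[4,8]
I1: z[0]−=0.00179, z[6]+=0.00179
L3: Y=0.000-0.3683j on G[8,7]
R5: Y=0.004566+0.000j on G[5,0]
L4: Y=0.000-0.02651j on G[8,1]
C2: Y=0.000+0.02611j on G[5,3]
R6: Y=0.03731+0.000j on G[1,3]
I2: z[8]−=0.0366, z[6]+=0.0366
R7: Y=0.002703+0.000j on G[6,1]
R8: Y=0.009174+0.000j on G[0,1]
L5: Y=0.000-0.06571j on G[5,6]
V1: row V4−V1=19, i_V1 at 4,1
solve → V1=-0.07890+0.4461j, V2=10.33-0.05476j, V3=-0.04350+0.4615j, V4=18.92+0.4461j, V5=0.5544-0.9183j, V6=0.1763-0.3495j, V7=10.41-0.2029j, V8=10.34-0.2038j
aux → i_V1=-0.02023+0.2670j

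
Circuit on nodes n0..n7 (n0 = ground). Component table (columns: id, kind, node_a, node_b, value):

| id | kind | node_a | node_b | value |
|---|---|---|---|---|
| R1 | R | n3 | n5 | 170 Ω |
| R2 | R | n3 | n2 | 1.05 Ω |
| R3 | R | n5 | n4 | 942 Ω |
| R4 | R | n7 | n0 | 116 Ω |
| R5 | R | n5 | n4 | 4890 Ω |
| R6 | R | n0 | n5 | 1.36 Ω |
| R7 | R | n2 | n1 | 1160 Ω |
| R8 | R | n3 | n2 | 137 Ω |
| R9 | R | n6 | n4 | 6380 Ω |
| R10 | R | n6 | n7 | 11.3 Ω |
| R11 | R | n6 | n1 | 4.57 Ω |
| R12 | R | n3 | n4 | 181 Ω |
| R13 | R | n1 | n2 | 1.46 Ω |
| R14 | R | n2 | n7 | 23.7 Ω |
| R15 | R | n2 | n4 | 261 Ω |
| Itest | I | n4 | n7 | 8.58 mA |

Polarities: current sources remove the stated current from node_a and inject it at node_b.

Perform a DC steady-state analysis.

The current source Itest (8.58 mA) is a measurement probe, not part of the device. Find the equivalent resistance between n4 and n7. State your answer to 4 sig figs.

R_eq = 102.3 Ω

Apply KCL at each of the 7 non-ground nodes and solve the resulting linear system.
Node n1: branches {R7, R11, R13} → V_1 = 0.02989
Node n2: branches {R2, R7, R8, R13, R14, R15} → V_2 = 0.02356
Node n3: branches {R1, R2, R8, R12} → V_3 = 0.01885
Node n4: branches {R3, R5, R9, R12, R15, Itest} → V_4 = -0.7774
Node n5: branches {R1, R3, R5, R6} → V_5 = -0.001176
Node n6: branches {R9, R10, R11} → V_6 = 0.04975
Node n7: branches {R4, R10, R14, Itest} → V_7 = 0.1003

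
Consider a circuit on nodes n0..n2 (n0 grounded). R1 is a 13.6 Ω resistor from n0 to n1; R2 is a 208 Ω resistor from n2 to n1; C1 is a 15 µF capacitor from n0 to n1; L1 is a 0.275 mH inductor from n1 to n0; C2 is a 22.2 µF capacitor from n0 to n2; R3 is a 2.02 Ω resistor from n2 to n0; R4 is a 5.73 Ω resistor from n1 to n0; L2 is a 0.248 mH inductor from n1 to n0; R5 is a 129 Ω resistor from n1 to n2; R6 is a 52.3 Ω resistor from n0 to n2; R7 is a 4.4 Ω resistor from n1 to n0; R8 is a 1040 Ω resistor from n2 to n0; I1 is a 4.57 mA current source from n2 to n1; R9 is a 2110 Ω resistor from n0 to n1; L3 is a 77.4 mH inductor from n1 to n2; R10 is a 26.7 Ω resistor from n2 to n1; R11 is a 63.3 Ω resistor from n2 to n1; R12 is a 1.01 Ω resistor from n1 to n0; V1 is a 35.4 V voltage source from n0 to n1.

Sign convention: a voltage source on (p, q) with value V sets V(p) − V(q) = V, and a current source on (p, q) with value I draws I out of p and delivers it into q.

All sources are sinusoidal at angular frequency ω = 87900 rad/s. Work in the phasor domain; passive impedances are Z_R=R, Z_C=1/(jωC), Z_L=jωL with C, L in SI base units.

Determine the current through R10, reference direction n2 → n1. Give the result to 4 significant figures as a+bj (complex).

1.314+0.04118j A

MNA unknowns: 2 node voltages V₁..V_2 plus 1 source current (V1)
R1: Y=0.07353+0.000j on G[0,1]
R2: Y=0.004808+0.000j on G[2,1]
C1: Y=0.000+1.319j on G[0,1]
L1: Y=0.000-0.04137j on G[1,0]
C2: Y=0.000+1.951j on G[0,2]
R3: Y=0.4950+0.000j on G[2,0]
R4: Y=0.1745+0.000j on G[1,0]
L2: Y=0.000-0.04587j on G[1,0]
R5: Y=0.007752+0.000j on G[1,2]
R6: Y=0.01912+0.000j on G[0,2]
R7: Y=0.2273+0.000j on G[1,0]
R8: Y=0.0009615+0.000j on G[2,0]
I1: z[2]−=0.00457, z[1]+=0.00457
R9: Y=0.0004739+0.000j on G[0,1]
L3: Y=0.000-0.0001470j on G[1,2]
R10: Y=0.03745+0.000j on G[2,1]
R11: Y=0.01580+0.000j on G[2,1]
R12: Y=0.9901+0.000j on G[1,0]
V1: row V0−V1=35.4, i_V1 at 0,1
solve → V1=-35.40+0.000j, V2=-0.3247+1.100j
aux → i_V1=-54.21-43.65j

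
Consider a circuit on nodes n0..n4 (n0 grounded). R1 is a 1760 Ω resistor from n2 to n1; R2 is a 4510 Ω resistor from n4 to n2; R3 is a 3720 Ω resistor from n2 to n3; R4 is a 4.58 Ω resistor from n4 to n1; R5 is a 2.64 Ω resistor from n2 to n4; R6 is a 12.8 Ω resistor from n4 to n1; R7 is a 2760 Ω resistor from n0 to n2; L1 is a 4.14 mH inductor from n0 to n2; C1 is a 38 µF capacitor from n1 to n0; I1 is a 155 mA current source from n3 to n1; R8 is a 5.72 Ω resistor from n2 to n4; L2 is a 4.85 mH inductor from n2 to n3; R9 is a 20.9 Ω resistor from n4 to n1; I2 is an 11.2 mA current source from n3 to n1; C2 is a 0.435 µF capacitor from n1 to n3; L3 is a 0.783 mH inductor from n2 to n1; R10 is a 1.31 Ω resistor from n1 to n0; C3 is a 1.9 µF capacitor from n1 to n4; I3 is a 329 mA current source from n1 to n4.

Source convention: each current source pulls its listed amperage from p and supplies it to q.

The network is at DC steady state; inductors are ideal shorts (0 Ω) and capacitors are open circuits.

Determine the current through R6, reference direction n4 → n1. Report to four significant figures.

0.02862 A

Element admittances at DC:
  Y(R1) = 0.0005682 S between n2,n1
  Y(R2) = 0.0002217 S between n4,n2
  Y(R3) = 0.0002688 S between n2,n3
  Y(R4) = 0.2183 S between n4,n1
  Y(R5) = 0.3788 S between n2,n4
  Y(R6) = 0.07812 S between n4,n1
  Y(R7) = 0.0003623 S between n0,n2
  L1: short n0↔n2 (DC inductor)
  Y(C1) = 0.000 S between n1,n0
  I1: injects 0.155 A into n1 (from n3)
  Y(R8) = 0.1748 S between n2,n4
  L2: short n2↔n3 (DC inductor)
  Y(R9) = 0.04785 S between n4,n1
  I2: injects 0.0112 A into n1 (from n3)
  Y(C2) = 0.000 S between n1,n3
  L3: short n2↔n1 (DC inductor)
  Y(R10) = 0.7634 S between n1,n0
  Y(C3) = 0.000 S between n1,n4
  I3: injects 0.329 A into n4 (from n1)
Assemble and solve the 7×7 MNA system:
  V(n1)=0.000  V(n2)=0.000  V(n3)=0.000  V(n4)=0.3663
  i(L1)=0.000  i(L2)=0.1662  i(L3)=0.03668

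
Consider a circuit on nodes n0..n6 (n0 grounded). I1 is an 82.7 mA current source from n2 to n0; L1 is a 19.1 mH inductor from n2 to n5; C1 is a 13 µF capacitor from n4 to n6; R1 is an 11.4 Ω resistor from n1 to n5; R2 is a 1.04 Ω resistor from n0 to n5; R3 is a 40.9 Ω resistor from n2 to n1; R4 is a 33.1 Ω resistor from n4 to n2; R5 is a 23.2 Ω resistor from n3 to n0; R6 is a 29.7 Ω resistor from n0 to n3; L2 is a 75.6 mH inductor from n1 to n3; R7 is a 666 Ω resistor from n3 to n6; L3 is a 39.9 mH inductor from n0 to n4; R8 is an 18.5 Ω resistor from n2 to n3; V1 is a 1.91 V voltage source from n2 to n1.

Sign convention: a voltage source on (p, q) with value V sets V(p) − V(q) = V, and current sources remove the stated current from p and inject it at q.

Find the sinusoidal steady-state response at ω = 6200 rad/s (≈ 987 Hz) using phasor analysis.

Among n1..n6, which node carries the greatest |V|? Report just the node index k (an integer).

Element admittances at ω=6200 rad/s:
  I1: injects 0.0827 A into n0 (from n2)
  Y(L1) = 0.000-0.008445j S between n2,n5
  Y(C1) = 0.000+0.08060j S between n4,n6
  Y(R1) = 0.08772+0.000j S between n1,n5
  Y(R2) = 0.9615+0.000j S between n0,n5
  Y(R3) = 0.02445+0.000j S between n2,n1
  Y(R4) = 0.03021+0.000j S between n4,n2
  Y(R5) = 0.04310+0.000j S between n3,n0
  Y(R6) = 0.03367+0.000j S between n0,n3
  Y(L2) = 0.000-0.002133j S between n1,n3
  Y(R7) = 0.001502+0.000j S between n3,n6
  Y(L3) = 0.000-0.004042j S between n0,n4
  Y(R8) = 0.05405+0.000j S between n2,n3
  V1: constraint V(n2)−V(n1) = 1.91
Assemble and solve the 7×7 MNA system:
  V(n1)=-1.289+0.05348j  V(n2)=0.6209+0.05348j  V(n3)=0.2603+0.04834j  V(n4)=0.5876+0.1278j  V(n5)=-0.1073-0.001390j  V(n6)=0.5860+0.1339j
  i(V1)=-0.1504+0.008119j

1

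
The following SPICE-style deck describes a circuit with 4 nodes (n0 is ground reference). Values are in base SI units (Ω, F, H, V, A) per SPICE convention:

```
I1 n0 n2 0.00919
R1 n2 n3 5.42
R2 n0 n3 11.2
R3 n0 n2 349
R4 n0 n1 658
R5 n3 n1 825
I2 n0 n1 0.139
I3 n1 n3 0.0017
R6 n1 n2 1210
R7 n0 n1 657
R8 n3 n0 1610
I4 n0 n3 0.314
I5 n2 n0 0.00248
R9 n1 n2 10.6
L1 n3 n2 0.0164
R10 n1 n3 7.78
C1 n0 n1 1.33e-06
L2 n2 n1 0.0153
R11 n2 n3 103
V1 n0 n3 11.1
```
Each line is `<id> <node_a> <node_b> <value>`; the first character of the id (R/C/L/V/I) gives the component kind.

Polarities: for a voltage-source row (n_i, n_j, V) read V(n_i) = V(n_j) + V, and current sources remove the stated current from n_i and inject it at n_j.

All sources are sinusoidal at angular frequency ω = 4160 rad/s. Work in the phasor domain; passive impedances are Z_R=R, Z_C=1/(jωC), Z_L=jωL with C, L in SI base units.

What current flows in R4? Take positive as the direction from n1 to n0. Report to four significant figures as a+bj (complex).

-0.01546+0.0004903j A

MNA unknowns: 3 node voltages V₁..V_3 plus 1 source current (V1)
I1: z[0]−=0.00919, z[2]+=0.00919
R1: Y=0.1845+0.000j on G[2,3]
R2: Y=0.08929+0.000j on G[0,3]
R3: Y=0.002865+0.000j on G[0,2]
R4: Y=0.001520+0.000j on G[0,1]
R5: Y=0.001212+0.000j on G[3,1]
I2: z[0]−=0.139, z[1]+=0.139
I3: z[1]−=0.0017, z[3]+=0.0017
R6: Y=0.0008264+0.000j on G[1,2]
R7: Y=0.001522+0.000j on G[0,1]
R8: Y=0.0006211+0.000j on G[3,0]
I4: z[0]−=0.314, z[3]+=0.314
I5: z[2]−=0.00248, z[0]+=0.00248
R9: Y=0.09434+0.000j on G[1,2]
L1: Y=0.000-0.01466j on G[3,2]
R10: Y=0.1285+0.000j on G[1,3]
C1: Y=0.000+0.005533j on G[0,1]
L2: Y=0.000-0.01571j on G[2,1]
R11: Y=0.009709+0.000j on G[2,3]
V1: row V0−V3=11.1, i_V1 at 0,3
solve → V1=-10.17+0.3226j, V2=-10.66+0.1010j, V3=-11.10+0.000j
aux → i_V1=-1.521-0.05502j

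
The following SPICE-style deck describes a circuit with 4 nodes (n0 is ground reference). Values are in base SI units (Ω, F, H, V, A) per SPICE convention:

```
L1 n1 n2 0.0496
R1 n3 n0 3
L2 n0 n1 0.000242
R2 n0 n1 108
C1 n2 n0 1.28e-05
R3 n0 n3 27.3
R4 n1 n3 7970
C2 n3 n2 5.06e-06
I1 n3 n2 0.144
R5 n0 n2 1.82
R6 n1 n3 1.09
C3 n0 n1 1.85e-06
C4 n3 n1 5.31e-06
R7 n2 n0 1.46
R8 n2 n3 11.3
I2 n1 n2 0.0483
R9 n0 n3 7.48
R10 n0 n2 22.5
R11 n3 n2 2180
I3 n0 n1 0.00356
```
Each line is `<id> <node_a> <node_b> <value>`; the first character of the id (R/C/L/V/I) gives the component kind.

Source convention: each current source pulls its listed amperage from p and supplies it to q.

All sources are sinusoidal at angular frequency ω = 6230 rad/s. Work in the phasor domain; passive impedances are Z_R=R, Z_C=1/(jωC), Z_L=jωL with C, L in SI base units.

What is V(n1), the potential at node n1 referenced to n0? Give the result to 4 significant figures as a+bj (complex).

MNA unknowns: 3 node voltages V₁..V_3
L1: Y=0.000-0.003236j on G[1,2]
R1: Y=0.3333+0.000j on G[3,0]
L2: Y=0.000-0.6633j on G[0,1]
R2: Y=0.009259+0.000j on G[0,1]
C1: Y=0.000+0.07974j on G[2,0]
R3: Y=0.03663+0.000j on G[0,3]
R4: Y=0.0001255+0.000j on G[1,3]
C2: Y=0.000+0.03152j on G[3,2]
I1: z[3]−=0.144, z[2]+=0.144
R5: Y=0.5495+0.000j on G[0,2]
R6: Y=0.9174+0.000j on G[1,3]
C3: Y=0.000+0.01153j on G[0,1]
C4: Y=0.000+0.03308j on G[3,1]
R7: Y=0.6849+0.000j on G[2,0]
R8: Y=0.08850+0.000j on G[2,3]
I2: z[1]−=0.0483, z[2]+=0.0483
R9: Y=0.1337+0.000j on G[0,3]
R10: Y=0.04444+0.000j on G[0,2]
R11: Y=0.0004587+0.000j on G[3,2]
I3: z[0]−=0.00356, z[1]+=0.00356
solve → V1=-0.08665-0.1454j, V2=0.1315-0.01879j, V3=-0.1402-0.08259j

-0.08665-0.1454j V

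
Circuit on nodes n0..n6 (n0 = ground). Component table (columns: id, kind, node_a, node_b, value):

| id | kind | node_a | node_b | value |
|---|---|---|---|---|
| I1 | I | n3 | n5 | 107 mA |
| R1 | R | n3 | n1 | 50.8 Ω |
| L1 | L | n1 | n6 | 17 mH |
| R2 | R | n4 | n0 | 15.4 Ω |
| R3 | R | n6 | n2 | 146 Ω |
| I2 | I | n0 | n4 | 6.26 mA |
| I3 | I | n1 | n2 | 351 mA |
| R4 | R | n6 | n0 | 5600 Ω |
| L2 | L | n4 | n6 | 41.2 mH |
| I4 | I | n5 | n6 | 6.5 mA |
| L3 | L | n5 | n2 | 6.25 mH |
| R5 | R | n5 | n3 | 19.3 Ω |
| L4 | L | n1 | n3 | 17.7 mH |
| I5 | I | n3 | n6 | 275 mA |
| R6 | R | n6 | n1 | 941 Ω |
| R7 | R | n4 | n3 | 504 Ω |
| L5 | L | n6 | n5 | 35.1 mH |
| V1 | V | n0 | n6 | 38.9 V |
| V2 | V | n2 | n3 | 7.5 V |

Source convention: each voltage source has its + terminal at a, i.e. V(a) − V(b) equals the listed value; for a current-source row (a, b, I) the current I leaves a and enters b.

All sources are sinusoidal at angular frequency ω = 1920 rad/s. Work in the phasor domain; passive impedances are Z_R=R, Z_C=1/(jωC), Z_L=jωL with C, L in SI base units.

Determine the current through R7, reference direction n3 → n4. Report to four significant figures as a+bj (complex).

-0.07669-0.01627j A

Element admittances at ω=1920 rad/s:
  I1: injects 0.107 A into n5 (from n3)
  Y(R1) = 0.01969+0.000j S between n3,n1
  Y(L1) = 0.000-0.03064j S between n1,n6
  Y(R2) = 0.06494+0.000j S between n4,n0
  Y(R3) = 0.006849+0.000j S between n6,n2
  I2: injects 0.00626 A into n4 (from n0)
  I3: injects 0.351 A into n2 (from n1)
  Y(R4) = 0.0001786+0.000j S between n6,n0
  Y(L2) = 0.000-0.01264j S between n4,n6
  I4: injects 0.0065 A into n6 (from n5)
  Y(L3) = 0.000-0.08333j S between n5,n2
  Y(R5) = 0.05181+0.000j S between n5,n3
  Y(L4) = 0.000-0.02943j S between n1,n3
  I5: injects 0.275 A into n6 (from n3)
  Y(R6) = 0.001063+0.000j S between n6,n1
  Y(R7) = 0.001984+0.000j S between n4,n3
  Y(L5) = 0.000-0.01484j S between n6,n5
  V1: constraint V(n0)−V(n6) = 38.9
  V2: constraint V(n2)−V(n3) = 7.5
Assemble and solve the 8×8 MNA system:
  V(n1)=-41.68-6.254j  V(n2)=-33.57-1.348j  V(n3)=-41.07-1.348j  V(n4)=-2.418+6.852j  V(n5)=-35.33-3.152j  V(n6)=-38.90+0.000j
  i(V1)=-0.1702+0.4449j  i(V2)=0.1642+0.1557j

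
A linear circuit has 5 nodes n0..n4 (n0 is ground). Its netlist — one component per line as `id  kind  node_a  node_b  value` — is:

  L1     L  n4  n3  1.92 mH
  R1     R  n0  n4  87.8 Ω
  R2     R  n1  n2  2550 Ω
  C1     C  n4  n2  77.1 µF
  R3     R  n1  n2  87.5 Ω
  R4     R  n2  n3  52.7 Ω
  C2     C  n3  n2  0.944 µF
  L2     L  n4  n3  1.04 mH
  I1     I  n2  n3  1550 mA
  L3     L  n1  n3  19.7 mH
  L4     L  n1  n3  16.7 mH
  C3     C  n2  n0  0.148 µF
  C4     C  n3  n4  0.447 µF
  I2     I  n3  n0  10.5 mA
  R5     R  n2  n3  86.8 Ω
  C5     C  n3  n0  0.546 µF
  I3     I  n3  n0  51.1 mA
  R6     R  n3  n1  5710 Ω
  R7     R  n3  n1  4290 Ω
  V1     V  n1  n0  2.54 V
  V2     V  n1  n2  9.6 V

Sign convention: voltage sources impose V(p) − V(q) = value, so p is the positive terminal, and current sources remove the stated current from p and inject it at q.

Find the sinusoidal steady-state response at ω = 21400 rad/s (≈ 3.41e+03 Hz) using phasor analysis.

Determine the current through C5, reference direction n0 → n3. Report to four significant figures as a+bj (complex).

MNA unknowns: 4 node voltages V₁..V_4 plus 2 source currents (V1, V2)
L1: Y=0.000-0.02434j on G[4,3]
R1: Y=0.01139+0.000j on G[0,4]
R2: Y=0.0003922+0.000j on G[1,2]
C1: Y=0.000+1.650j on G[4,2]
R3: Y=0.01143+0.000j on G[1,2]
R4: Y=0.01898+0.000j on G[2,3]
C2: Y=0.000+0.02020j on G[3,2]
L2: Y=0.000-0.04493j on G[4,3]
I1: z[2]−=1.55, z[3]+=1.55
L3: Y=0.000-0.002372j on G[1,3]
L4: Y=0.000-0.002798j on G[1,3]
C3: Y=0.000+0.003167j on G[2,0]
C4: Y=0.000+0.009566j on G[3,4]
I2: z[3]−=0.0105, z[0]+=0.0105
R5: Y=0.01152+0.000j on G[2,3]
C5: Y=0.000+0.01168j on G[3,0]
I3: z[3]−=0.0511, z[0]+=0.0511
R6: Y=0.0001751+0.000j on G[3,1]
R7: Y=0.0002331+0.000j on G[3,1]
V1: row V1−V0=2.54, i_V1 at 1,0
V2: row V1−V2=9.6, i_V2 at 1,2
solve → V1=2.540+0.000j, V2=-7.060+0.000j, V3=13.37+24.34j, V4=-7.820-0.9699j
aux → i_V1=0.3119-0.1228j, i_V2=-0.2951+0.07677j

0.2844-0.1562j A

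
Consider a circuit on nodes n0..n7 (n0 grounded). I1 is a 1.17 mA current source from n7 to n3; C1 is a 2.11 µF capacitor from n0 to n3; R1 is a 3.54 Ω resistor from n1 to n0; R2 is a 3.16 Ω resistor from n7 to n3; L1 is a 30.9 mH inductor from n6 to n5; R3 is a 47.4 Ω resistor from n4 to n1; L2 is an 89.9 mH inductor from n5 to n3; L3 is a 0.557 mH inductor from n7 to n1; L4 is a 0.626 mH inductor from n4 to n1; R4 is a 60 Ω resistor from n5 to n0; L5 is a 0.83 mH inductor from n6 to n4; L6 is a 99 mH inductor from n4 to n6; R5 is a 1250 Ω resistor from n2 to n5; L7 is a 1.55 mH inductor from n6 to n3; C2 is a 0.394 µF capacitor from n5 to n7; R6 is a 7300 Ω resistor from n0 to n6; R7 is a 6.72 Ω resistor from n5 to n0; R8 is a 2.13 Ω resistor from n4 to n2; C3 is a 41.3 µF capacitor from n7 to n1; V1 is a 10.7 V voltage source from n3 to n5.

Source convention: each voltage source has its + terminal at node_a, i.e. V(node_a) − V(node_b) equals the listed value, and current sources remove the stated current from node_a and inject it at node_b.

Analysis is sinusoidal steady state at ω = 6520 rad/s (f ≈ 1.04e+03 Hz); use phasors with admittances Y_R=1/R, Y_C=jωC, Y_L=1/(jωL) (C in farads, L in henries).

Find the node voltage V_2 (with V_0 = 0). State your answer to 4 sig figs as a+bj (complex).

2.586-1.006j V

Apply KCL at each of the 7 non-ground nodes and solve the resulting linear system.
Node n1: branches {R1, R3, L3, L4, C3} → V_1 = 0.8031-1.687j
Node n2: branches {R5, R8} → V_2 = 2.586-1.006j
Node n3: branches {I1, C1, R2, L2, L7, V1} → V_3 = 9.499+2.090j
Node n4: branches {R3, L4, L5, L6, R8} → V_4 = 2.593-1.011j
Node n5: branches {L1, L2, R4, R5, C2, R7, V1} → V_5 = -1.201+2.090j
Node n6: branches {L1, L5, L6, L7, R6} → V_6 = 4.882+0.09706j
Node n7: branches {I1, R2, L3, C2, C3} → V_7 = 9.422+2.170j
Source currents: i(V1)=-0.1917+0.3695j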